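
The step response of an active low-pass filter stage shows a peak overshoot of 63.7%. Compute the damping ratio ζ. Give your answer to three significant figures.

ζ ≈ 0.142

From %OS = 100·exp(−πζ/√(1−ζ²)), invert to get ζ = −ln(OS)/√(π² + ln²(OS)) with OS = 0.637.
−ln 0.637 = 0.4510, so ζ = 0.4510/√(π² + 0.2034) = 0.142.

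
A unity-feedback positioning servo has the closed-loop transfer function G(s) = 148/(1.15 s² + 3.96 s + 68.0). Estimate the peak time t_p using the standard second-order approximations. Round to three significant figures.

Dividing through by 1.15: denominator becomes s² + 3.443 s + 59.13.
So ω_n = √59.13 = 7.69 rad/s and ζ = 3.443/(2·7.69) = 0.224.
The damped frequency ω_d = ω_n√(1−ζ²) = 7.49 rad/s. t_p = π/ω_d = 0.419 s.

t_p ≈ 0.419 s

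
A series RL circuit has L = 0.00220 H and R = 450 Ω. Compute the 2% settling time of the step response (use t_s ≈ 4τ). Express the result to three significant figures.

t_s ≈ 0.0000196 s

τ = L/R = 0.00220/450 = 0.00000489 s.
t_s ≈ 4τ = 0.0000196 s.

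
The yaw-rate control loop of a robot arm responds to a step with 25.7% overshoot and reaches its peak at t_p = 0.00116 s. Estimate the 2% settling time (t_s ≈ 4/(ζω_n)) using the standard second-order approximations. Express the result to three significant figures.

t_s ≈ 0.00342 s

From the overshoot, ζ = −ln(OS)/√(π²+ln²(OS)) = 0.397.
t_p = π/ω_d ⇒ ω_d = 2710 rad/s; then ω_n = ω_d/√(1−ζ²) = 2950 rad/s.
t_s ≈ 4/(ζω_n) = 4/(0.397·2950) = 0.00342 s.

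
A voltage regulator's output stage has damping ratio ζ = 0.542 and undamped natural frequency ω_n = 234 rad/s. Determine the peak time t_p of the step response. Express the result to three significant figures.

t_p ≈ 0.0160 s

The damped frequency is ω_d = ω_n√(1−ζ²) = 234·√(1−0.294) = 197 rad/s.
Peak time t_p = π/ω_d = π/197 = 0.0160 s.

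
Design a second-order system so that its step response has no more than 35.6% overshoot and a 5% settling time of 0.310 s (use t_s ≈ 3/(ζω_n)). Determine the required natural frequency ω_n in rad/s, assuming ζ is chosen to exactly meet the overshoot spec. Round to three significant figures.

Inverting the overshoot relation: ζ = |ln 0.356|/√(π² + ln²0.356) = 0.312.
Then ω_n = 3/(ζ t_s) = 3/(0.312 × 0.310) = 31.0 rad/s.

ω_n ≈ 31.0 rad/s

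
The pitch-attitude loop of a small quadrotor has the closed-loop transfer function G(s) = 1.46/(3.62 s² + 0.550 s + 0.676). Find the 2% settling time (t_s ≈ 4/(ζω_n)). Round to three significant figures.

Dividing through by 3.62: denominator becomes s² + 0.1519 s + 0.1867.
So ω_n = √0.1867 = 0.432 rad/s and ζ = 0.1519/(2·0.432) = 0.176.
t_s ≈ 4/(ζω_n) = 52.7 s.

t_s ≈ 52.7 s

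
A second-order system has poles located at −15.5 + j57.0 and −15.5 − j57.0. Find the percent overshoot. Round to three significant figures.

|pole| = ω_n = √(15.5² + 57.0²) = 59.1 rad/s; ζ = cos θ = σ/ω_n = 0.262.
%OS = 100·exp(−πζ/√(1−ζ²)) = 42.6%.

%OS ≈ 42.6%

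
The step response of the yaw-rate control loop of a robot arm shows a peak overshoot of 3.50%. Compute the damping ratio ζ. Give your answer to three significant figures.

ζ ≈ 0.730

From %OS = 100·exp(−πζ/√(1−ζ²)), invert to get ζ = −ln(OS)/√(π² + ln²(OS)) with OS = 0.0350.
−ln 0.0350 = 3.352, so ζ = 3.352/√(π² + 11.24) = 0.730.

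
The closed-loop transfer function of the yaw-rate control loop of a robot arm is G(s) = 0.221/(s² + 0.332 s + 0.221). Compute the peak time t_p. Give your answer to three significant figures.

ω_n = √0.221 = 0.470 rad/s; ζ = 0.332/(2·0.470) = 0.353.
ω_d = ω_n√(1−ζ²) = 0.440 rad/s. Then t_p = π/ω_d = 7.14 s.

t_p ≈ 7.14 s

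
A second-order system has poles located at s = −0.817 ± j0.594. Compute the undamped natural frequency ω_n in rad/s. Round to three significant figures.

ω_n ≈ 1.01 rad/s

The poles are at −σ ± jω_d with σ = 0.817 and ω_d = 0.594, so ω_n = √(σ²+ω_d²) = 1.01 rad/s and ζ = σ/ω_n = 0.809.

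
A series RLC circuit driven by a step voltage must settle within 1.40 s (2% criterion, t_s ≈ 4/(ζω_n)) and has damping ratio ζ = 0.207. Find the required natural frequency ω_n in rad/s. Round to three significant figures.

Rearranging t_s ≈ 4/(ζω_n) gives ω_n = 4/(ζ·t_s) = 4/(0.207 × 1.40) = 13.8 rad/s.

ω_n ≈ 13.8 rad/s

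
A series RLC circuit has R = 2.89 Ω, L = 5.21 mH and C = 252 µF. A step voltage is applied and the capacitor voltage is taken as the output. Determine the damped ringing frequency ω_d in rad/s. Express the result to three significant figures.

ω_d ≈ 827 rad/s

For a series RLC circuit (capacitor voltage as output), ω_n = 1/√(LC) = 1/√(5.21 mH · 252 µF) = 873 rad/s.
ζ = (R/2)·√(C/L) = (2.89/2)·√(252 µF/5.21 mH) = 0.318.
The damped frequency ω_d = ω_n√(1−ζ²) = 827 rad/s.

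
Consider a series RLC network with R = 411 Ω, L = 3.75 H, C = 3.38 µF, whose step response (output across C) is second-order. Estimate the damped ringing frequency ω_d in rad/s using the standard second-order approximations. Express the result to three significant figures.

For a series RLC circuit (capacitor voltage as output), ω_n = 1/√(LC) = 1/√(3.75 H · 3.38 µF) = 281 rad/s.
ζ = (R/2)·√(C/L) = (411/2)·√(3.38 µF/3.75 H) = 0.195.
ω_d = ω_n√(1−ζ²) = 275 rad/s.

ω_d ≈ 275 rad/s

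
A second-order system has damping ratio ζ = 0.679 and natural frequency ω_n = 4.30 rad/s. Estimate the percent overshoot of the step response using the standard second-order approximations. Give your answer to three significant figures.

For an underdamped second-order system, %OS = 100·exp(−πζ/√(1−ζ²)).
πζ/√(1−ζ²) = π·0.679/√(1−0.461) = 2.906, so %OS = 100·e^(−2.906) = 5.47%.

%OS ≈ 5.47%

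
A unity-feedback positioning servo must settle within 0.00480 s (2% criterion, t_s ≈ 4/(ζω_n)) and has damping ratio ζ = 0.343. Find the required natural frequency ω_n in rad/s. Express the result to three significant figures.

Rearranging t_s ≈ 4/(ζω_n) gives ω_n = 4/(ζ·t_s) = 4/(0.343 × 0.00480) = 2430 rad/s.

ω_n ≈ 2430 rad/s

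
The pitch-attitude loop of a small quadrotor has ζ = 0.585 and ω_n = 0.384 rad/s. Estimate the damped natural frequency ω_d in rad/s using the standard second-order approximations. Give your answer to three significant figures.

ω_d = ω_n√(1−ζ²) = 0.384·√0.658 = 0.311 rad/s.

ω_d ≈ 0.311 rad/s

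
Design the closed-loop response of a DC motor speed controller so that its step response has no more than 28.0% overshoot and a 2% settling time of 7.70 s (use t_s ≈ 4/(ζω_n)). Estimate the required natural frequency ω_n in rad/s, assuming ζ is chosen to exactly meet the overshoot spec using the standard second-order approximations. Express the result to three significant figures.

ω_n ≈ 1.38 rad/s

ζ = −ln(OS)/√(π² + (ln OS)²). With OS = 0.280, ln OS = −1.273 and ζ = 1.273/3.390 = 0.376.
Then ω_n = 4/(ζ t_s) = 4/(0.376 × 7.70) = 1.38 rad/s.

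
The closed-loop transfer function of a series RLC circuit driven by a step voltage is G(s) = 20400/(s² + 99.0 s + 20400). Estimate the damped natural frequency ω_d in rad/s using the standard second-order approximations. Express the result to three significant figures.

ω_d ≈ 134 rad/s

ω_n = √20400 = 143 rad/s; ζ = 99.0/(2·143) = 0.347.
The damped frequency ω_d = ω_n√(1−ζ²) = 134 rad/s.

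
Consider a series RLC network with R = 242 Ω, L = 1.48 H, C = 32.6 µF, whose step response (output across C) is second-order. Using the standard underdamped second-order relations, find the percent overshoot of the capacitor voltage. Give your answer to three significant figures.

%OS ≈ 11.4%

For a series RLC circuit (capacitor voltage as output), ω_n = 1/√(LC) = 1/√(1.48 H · 32.6 µF) = 144 rad/s.
ζ = (R/2)·√(C/L) = (242/2)·√(32.6 µF/1.48 H) = 0.568.
%OS = 100 e^{−πζ/√(1−ζ²)} with ζ = 0.568 gives 11.4%.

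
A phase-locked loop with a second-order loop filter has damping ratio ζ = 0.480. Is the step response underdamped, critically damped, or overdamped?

underdamped

Since ζ = 0.480 < 1, the system is underdamped.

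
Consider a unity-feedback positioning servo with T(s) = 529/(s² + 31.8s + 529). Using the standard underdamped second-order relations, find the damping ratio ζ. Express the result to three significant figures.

ζ ≈ 0.691

ω_n = √529 = 23.0 rad/s; ζ = 31.8/(2·23.0) = 0.691.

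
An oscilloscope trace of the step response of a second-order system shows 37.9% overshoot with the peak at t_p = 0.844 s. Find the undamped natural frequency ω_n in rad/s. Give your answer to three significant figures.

ω_n ≈ 3.90 rad/s

From the overshoot, ζ = −ln(OS)/√(π²+ln²(OS)) = 0.295.
t_p = π/ω_d ⇒ ω_d = 3.72 rad/s; then ω_n = ω_d/√(1−ζ²) = 3.90 rad/s.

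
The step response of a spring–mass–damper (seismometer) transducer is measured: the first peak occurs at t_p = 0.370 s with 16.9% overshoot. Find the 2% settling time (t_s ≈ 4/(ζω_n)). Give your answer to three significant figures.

t_s ≈ 0.832 s

The overshoot fixes ζ = −ln(OS)/√(π²+ln²(OS)) = 0.493.
t_p = π/ω_d ⇒ ω_d = 8.49 rad/s; then ω_n = ω_d/√(1−ζ²) = 9.76 rad/s.
t_s ≈ 4/(ζω_n) = 4/(0.493·9.76) = 0.832 s.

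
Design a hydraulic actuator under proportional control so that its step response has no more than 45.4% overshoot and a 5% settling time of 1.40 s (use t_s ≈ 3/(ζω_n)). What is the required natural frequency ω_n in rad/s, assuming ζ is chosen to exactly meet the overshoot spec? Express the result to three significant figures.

From %OS = 100·exp(−πζ/√(1−ζ²)), invert to get ζ = −ln(OS)/√(π² + ln²(OS)) with OS = 0.454.
−ln 0.454 = 0.7897, so ζ = 0.7897/√(π² + 0.6236) = 0.244.
Then ω_n = 3/(ζ t_s) = 3/(0.244 × 1.40) = 8.79 rad/s.

ω_n ≈ 8.79 rad/s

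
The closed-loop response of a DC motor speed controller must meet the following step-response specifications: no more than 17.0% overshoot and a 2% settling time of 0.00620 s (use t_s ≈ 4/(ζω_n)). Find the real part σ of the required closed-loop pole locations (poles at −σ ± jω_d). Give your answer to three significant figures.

σ ≈ 645

The settling-time spec alone fixes σ = ζω_n = 4/t_s = 4/0.00620 = 645.
(Overshoot then fixes ζ = 0.491 and hence ω_d = σ·√(1−ζ²)/ζ = 1140 rad/s.)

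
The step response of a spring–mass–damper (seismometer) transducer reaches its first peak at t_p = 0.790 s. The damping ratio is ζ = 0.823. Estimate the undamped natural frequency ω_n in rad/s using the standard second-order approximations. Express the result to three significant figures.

ω_n ≈ 7.00 rad/s

Peak time t_p = π/ω_d, so ω_d = π/t_p = π/0.790 = 3.98 rad/s.
ω_n = ω_d/√(1−ζ²) = 3.98/√0.323 = 7.00 rad/s.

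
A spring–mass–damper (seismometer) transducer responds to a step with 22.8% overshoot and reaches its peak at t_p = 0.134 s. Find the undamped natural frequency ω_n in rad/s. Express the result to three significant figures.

The overshoot fixes ζ = −ln(OS)/√(π²+ln²(OS)) = 0.426.
t_p = π/ω_d ⇒ ω_d = 23.4 rad/s; then ω_n = ω_d/√(1−ζ²) = 25.9 rad/s.

ω_n ≈ 25.9 rad/s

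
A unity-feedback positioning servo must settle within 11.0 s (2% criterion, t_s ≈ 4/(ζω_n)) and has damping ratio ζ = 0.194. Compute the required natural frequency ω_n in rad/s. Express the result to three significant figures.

ω_n ≈ 1.87 rad/s

Rearranging t_s ≈ 4/(ζω_n) gives ω_n = 4/(ζ·t_s) = 4/(0.194 × 11.0) = 1.87 rad/s.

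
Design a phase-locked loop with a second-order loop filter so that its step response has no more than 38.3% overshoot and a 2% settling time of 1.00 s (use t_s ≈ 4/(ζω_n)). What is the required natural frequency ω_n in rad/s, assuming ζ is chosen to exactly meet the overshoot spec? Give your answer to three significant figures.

ω_n ≈ 13.7 rad/s

Inverting the overshoot relation: ζ = |ln 0.383|/√(π² + ln²0.383) = 0.292.
From t_s ≈ 4/(ζω_n): ω_n = 4/(ζ·t_s) = 4/(0.292·1.00) = 13.7 rad/s.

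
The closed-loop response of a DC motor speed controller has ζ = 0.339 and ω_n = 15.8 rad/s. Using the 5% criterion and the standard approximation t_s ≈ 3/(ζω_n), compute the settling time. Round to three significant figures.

t_s ≈ 3/(ζω_n) = 3/(0.339 × 15.8) = 0.560 s.

t_s ≈ 0.560 s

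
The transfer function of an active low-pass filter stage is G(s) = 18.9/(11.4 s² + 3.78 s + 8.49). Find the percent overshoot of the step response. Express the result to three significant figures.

Dividing through by 11.4: denominator becomes s² + 0.3316 s + 0.7447.
So ω_n = √0.7447 = 0.863 rad/s and ζ = 0.3316/(2·0.863) = 0.192.
Overshoot: exp(−π·0.192/√(1−0.192²)) = 0.541, i.e. 54.1%.

%OS ≈ 54.1%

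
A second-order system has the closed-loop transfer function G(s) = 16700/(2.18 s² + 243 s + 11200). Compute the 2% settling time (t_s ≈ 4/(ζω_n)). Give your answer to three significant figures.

t_s ≈ 0.0718 s

Dividing through by 2.18: denominator becomes s² + 111.5 s + 5138.
So ω_n = √5138 = 71.7 rad/s and ζ = 111.5/(2·71.7) = 0.778.
t_s ≈ 4/(ζω_n) = 0.0718 s.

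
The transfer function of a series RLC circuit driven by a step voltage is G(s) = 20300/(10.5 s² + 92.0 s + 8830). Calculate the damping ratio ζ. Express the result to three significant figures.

ζ ≈ 0.151

Dividing through by 10.5: denominator becomes s² + 8.762 s + 841.0.
So ω_n = √841.0 = 29.0 rad/s and ζ = 8.762/(2·29.0) = 0.151.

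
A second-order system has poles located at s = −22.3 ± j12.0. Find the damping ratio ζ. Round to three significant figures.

|pole| = ω_n = √(22.3² + 12.0²) = 25.3 rad/s; ζ = cos θ = σ/ω_n = 0.881.

ζ ≈ 0.881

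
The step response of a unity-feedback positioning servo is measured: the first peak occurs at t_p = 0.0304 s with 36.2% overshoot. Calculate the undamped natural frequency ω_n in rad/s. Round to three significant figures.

ω_n ≈ 109 rad/s

From the overshoot, ζ = −ln(OS)/√(π²+ln²(OS)) = 0.308.
t_p = π/ω_d ⇒ ω_d = 103 rad/s; then ω_n = ω_d/√(1−ζ²) = 109 rad/s.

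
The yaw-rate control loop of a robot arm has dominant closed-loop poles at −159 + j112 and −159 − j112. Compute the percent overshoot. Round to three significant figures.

%OS ≈ 1.16%

The poles are at −σ ± jω_d with σ = 159 and ω_d = 112, so ω_n = √(σ²+ω_d²) = 194 rad/s and ζ = σ/ω_n = 0.818.
Overshoot: exp(−π·0.818/√(1−0.818²)) = 0.0116, i.e. 1.16%.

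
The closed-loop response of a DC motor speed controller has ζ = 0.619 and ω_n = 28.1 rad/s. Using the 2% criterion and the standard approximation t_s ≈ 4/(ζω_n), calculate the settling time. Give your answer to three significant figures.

t_s ≈ 4/(ζω_n) = 4/(0.619 × 28.1) = 0.230 s.

t_s ≈ 0.230 s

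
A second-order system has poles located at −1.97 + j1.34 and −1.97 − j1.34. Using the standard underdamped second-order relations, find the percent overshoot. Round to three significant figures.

The poles are at −σ ± jω_d with σ = 1.97 and ω_d = 1.34, so ω_n = √(σ²+ω_d²) = 2.38 rad/s and ζ = σ/ω_n = 0.827.
Overshoot: exp(−π·0.827/√(1−0.827²)) = 0.00987, i.e. 0.987%.

%OS ≈ 0.987%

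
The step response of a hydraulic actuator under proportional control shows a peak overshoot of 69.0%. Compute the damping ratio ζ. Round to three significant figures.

ζ = −ln(OS)/√(π² + (ln OS)²). With OS = 0.690, ln OS = −0.3711 and ζ = 0.3711/3.163 = 0.117.

ζ ≈ 0.117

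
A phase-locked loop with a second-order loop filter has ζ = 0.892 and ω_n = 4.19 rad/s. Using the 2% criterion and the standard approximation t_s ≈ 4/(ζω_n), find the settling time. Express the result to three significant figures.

t_s ≈ 4/(ζω_n) = 4/(0.892 × 4.19) = 1.07 s.

t_s ≈ 1.07 s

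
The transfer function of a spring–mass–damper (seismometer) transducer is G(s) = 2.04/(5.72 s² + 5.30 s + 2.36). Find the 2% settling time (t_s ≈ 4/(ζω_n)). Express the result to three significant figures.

t_s ≈ 8.63 s

Dividing through by 5.72: denominator becomes s² + 0.9266 s + 0.4126.
So ω_n = √0.4126 = 0.642 rad/s and ζ = 0.9266/(2·0.642) = 0.721.
t_s ≈ 4/(ζω_n) = 8.63 s.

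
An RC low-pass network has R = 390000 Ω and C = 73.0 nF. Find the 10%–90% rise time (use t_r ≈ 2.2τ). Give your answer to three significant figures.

t_r ≈ 0.0626 s

τ = RC = 390000 × 73.0 nF = 0.0285 s.
t_r ≈ 2.2τ = 0.0626 s.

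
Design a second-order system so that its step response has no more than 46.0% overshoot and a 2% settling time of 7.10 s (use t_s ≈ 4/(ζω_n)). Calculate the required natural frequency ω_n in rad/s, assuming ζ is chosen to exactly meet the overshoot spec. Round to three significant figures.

ω_n ≈ 2.35 rad/s

Inverting the overshoot relation: ζ = |ln 0.460|/√(π² + ln²0.460) = 0.240.
Then ω_n = 4/(ζ t_s) = 4/(0.240 × 7.10) = 2.35 rad/s.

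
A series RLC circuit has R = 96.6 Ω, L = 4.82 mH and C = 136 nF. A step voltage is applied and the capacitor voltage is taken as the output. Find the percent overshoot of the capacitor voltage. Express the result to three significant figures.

For a series RLC circuit (capacitor voltage as output), ω_n = 1/√(LC) = 1/√(4.82 mH · 136 nF) = 39100 rad/s.
ζ = (R/2)·√(C/L) = (96.6/2)·√(136 nF/4.82 mH) = 0.257.
%OS = 100 e^{−πζ/√(1−ζ²)} with ζ = 0.257 gives 43.4%.

%OS ≈ 43.4%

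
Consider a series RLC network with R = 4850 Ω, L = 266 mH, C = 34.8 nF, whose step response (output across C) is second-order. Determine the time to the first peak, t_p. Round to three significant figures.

t_p ≈ 0.000629 s

For a series RLC circuit (capacitor voltage as output), ω_n = 1/√(LC) = 1/√(266 mH · 34.8 nF) = 10400 rad/s.
ζ = (R/2)·√(C/L) = (4850/2)·√(34.8 nF/266 mH) = 0.877.
ω_d = ω_n√(1−ζ²) = 4990 rad/s. t_p = π/ω_d = 0.000629 s.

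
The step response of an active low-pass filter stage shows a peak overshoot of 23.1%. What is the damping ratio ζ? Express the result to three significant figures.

Inverting the overshoot relation: ζ = |ln 0.231|/√(π² + ln²0.231) = 0.423.

ζ ≈ 0.423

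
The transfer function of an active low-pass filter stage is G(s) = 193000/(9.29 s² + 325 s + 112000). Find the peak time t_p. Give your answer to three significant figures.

Dividing through by 9.29: denominator becomes s² + 34.98 s + 12060.
So ω_n = √12060 = 110 rad/s and ζ = 34.98/(2·110) = 0.159.
The damped frequency ω_d = ω_n√(1−ζ²) = 108 rad/s. t_p = π/ω_d = 0.0290 s.

t_p ≈ 0.0290 s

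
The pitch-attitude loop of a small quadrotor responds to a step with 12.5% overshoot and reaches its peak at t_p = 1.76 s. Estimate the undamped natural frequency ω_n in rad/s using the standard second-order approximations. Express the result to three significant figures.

ζ from %OS: ζ = |ln 0.125|/√(π²+ln²0.125) = 0.552.
From t_p = π/ω_d, ω_d = π/1.76 = 1.78 rad/s, so ω_n = ω_d/√(1−ζ²) = 2.14 rad/s.

ω_n ≈ 2.14 rad/s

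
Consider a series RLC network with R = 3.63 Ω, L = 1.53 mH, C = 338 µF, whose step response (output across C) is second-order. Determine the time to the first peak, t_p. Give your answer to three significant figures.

t_p ≈ 0.00433 s

For a series RLC circuit (capacitor voltage as output), ω_n = 1/√(LC) = 1/√(1.53 mH · 338 µF) = 1390 rad/s.
ζ = (R/2)·√(C/L) = (3.63/2)·√(338 µF/1.53 mH) = 0.853.
ω_d = 1390·√(1 − 0.853²) = 726 rad/s. t_p = π/ω_d = 0.00433 s.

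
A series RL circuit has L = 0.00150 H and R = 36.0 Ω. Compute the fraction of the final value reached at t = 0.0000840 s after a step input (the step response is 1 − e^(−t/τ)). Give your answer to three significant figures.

y/y_∞ ≈ 0.867

τ = L/R = 0.00150/36.0 = 0.0000417 s.
y(t)/y_∞ = 1 − e^(−t/τ) = 1 − e^(−0.0000840/0.0000417) = 1 − e^(−2.02) = 0.867.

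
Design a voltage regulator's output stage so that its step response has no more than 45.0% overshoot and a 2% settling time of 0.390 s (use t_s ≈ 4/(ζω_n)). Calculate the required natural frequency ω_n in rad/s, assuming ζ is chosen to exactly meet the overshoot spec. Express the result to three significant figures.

Inverting the overshoot relation: ζ = |ln 0.450|/√(π² + ln²0.450) = 0.246.
From t_s ≈ 4/(ζω_n): ω_n = 4/(ζ·t_s) = 4/(0.246·0.390) = 41.6 rad/s.

ω_n ≈ 41.6 rad/s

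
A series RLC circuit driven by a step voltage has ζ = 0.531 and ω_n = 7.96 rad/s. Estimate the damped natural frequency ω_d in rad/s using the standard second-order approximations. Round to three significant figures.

ω_d ≈ 6.75 rad/s

ω_d = ω_n√(1−ζ²) = 7.96·√0.718 = 6.75 rad/s.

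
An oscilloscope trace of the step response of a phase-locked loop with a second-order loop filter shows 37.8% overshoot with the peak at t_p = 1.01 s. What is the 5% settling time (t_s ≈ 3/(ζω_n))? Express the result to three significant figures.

ζ from %OS: ζ = |ln 0.378|/√(π²+ln²0.378) = 0.296.
t_p = π/ω_d ⇒ ω_d = 3.11 rad/s; then ω_n = ω_d/√(1−ζ²) = 3.26 rad/s.
t_s ≈ 3/(ζω_n) = 3/(0.296·3.26) = 3.11 s.

t_s ≈ 3.11 s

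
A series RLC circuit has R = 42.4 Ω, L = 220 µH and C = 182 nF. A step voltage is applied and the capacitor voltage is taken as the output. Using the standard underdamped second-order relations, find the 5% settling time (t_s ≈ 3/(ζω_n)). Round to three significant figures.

t_s ≈ 0.0000311 s

For a series RLC circuit (capacitor voltage as output), ω_n = 1/√(LC) = 1/√(220 µH · 182 nF) = 158000 rad/s.
ζ = (R/2)·√(C/L) = (42.4/2)·√(182 nF/220 µH) = 0.610.
t_s ≈ 3/(ζω_n) = 0.0000311 s.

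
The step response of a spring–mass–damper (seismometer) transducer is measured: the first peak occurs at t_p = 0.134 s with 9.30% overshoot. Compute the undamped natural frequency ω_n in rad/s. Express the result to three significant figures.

ω_n ≈ 29.4 rad/s

The overshoot fixes ζ = −ln(OS)/√(π²+ln²(OS)) = 0.603.
t_p = π/ω_d ⇒ ω_d = 23.4 rad/s; then ω_n = ω_d/√(1−ζ²) = 29.4 rad/s.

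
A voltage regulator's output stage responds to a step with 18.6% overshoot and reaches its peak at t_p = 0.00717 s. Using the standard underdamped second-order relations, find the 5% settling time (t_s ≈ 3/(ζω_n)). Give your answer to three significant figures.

t_s ≈ 0.0128 s

From the overshoot, ζ = −ln(OS)/√(π²+ln²(OS)) = 0.472.
From t_p = π/ω_d, ω_d = π/0.00717 = 438 rad/s, so ω_n = ω_d/√(1−ζ²) = 497 rad/s.
t_s ≈ 3/(ζω_n) = 3/(0.472·497) = 0.0128 s.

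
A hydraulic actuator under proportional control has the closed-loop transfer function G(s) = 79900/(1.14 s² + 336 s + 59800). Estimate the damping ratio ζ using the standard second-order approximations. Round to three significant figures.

ζ ≈ 0.643

Dividing through by 1.14: denominator becomes s² + 294.7 s + 52460.
So ω_n = √52460 = 229 rad/s and ζ = 294.7/(2·229) = 0.643.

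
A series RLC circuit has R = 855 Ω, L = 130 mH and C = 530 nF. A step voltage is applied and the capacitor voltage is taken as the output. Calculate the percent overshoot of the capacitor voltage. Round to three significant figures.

For a series RLC circuit (capacitor voltage as output), ω_n = 1/√(LC) = 1/√(130 mH · 530 nF) = 3810 rad/s.
ζ = (R/2)·√(C/L) = (855/2)·√(530 nF/130 mH) = 0.863.
Overshoot: exp(−π·0.863/√(1−0.863²)) = 0.00465, i.e. 0.465%.

%OS ≈ 0.465%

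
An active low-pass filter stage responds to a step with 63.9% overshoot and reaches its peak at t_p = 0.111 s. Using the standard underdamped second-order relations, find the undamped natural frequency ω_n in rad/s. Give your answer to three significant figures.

From the overshoot, ζ = −ln(OS)/√(π²+ln²(OS)) = 0.141.
From t_p = π/ω_d, ω_d = π/0.111 = 28.3 rad/s, so ω_n = ω_d/√(1−ζ²) = 28.6 rad/s.

ω_n ≈ 28.6 rad/s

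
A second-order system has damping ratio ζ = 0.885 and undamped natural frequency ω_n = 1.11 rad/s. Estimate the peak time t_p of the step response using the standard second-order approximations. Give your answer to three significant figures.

t_p ≈ 6.08 s

The damped frequency is ω_d = ω_n√(1−ζ²) = 1.11·√(1−0.783) = 0.517 rad/s.
Peak time t_p = π/ω_d = π/0.517 = 6.08 s.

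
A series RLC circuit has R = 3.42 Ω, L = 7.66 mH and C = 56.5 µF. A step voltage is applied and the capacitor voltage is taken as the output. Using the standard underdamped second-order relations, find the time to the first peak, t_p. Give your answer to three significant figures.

For a series RLC circuit (capacitor voltage as output), ω_n = 1/√(LC) = 1/√(7.66 mH · 56.5 µF) = 1520 rad/s.
ζ = (R/2)·√(C/L) = (3.42/2)·√(56.5 µF/7.66 mH) = 0.147.
ω_d = 1520·√(1 − 0.147²) = 1500 rad/s. t_p = π/ω_d = 0.00209 s.

t_p ≈ 0.00209 s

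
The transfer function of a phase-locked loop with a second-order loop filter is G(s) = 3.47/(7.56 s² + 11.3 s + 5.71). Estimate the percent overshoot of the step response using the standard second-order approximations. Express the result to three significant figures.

%OS ≈ 0.503%

Dividing through by 7.56: denominator becomes s² + 1.495 s + 0.7553.
So ω_n = √0.7553 = 0.869 rad/s and ζ = 1.495/(2·0.869) = 0.860.
%OS = 100 e^{−πζ/√(1−ζ²)} with ζ = 0.860 gives 0.503%.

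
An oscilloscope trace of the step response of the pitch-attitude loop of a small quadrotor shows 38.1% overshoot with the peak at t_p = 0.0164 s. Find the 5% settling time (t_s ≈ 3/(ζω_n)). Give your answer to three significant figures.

t_s ≈ 0.0510 s

From the overshoot, ζ = −ln(OS)/√(π²+ln²(OS)) = 0.294.
From t_p = π/ω_d, ω_d = π/0.0164 = 192 rad/s, so ω_n = ω_d/√(1−ζ²) = 200 rad/s.
t_s ≈ 3/(ζω_n) = 3/(0.294·200) = 0.0510 s.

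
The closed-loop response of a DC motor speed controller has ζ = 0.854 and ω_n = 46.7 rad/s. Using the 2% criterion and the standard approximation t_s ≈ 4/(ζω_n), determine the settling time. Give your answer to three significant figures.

t_s ≈ 4/(ζω_n) = 4/(0.854 × 46.7) = 0.100 s.

t_s ≈ 0.100 s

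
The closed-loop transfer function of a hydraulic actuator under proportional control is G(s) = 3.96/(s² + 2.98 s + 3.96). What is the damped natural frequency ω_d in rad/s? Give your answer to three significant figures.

ω_d ≈ 1.32 rad/s

Matching coefficients with s² + 2ζω_n s + ω_n² gives ω_n² = 3.96 ⇒ ω_n = 1.99 rad/s, and ζ = 2.98/(2ω_n) = 0.749.
ω_d = 1.99·√(1 − 0.749²) = 1.32 rad/s.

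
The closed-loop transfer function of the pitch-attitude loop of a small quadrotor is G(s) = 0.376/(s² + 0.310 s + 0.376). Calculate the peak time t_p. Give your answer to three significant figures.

Comparing the denominator to s² + 2ζω_n s + ω_n²: ω_n = √0.376 = 0.613 rad/s, and 2ζω_n = 0.310 so ζ = 0.310/(2·0.613) = 0.253.
ω_d = ω_n√(1−ζ²) = 0.593 rad/s. Then t_p = π/ω_d = 5.30 s.

t_p ≈ 5.30 s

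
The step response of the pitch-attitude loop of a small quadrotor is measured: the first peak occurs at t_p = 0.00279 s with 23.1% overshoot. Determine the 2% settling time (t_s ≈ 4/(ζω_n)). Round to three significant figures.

t_s ≈ 0.00762 s

From the overshoot, ζ = −ln(OS)/√(π²+ln²(OS)) = 0.423.
From t_p = π/ω_d, ω_d = π/0.00279 = 1130 rad/s, so ω_n = ω_d/√(1−ζ²) = 1240 rad/s.
t_s ≈ 4/(ζω_n) = 4/(0.423·1240) = 0.00762 s.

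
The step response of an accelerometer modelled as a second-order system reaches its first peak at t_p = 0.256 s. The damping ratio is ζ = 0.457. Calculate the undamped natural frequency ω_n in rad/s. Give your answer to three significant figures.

Peak time t_p = π/ω_d, so ω_d = π/t_p = π/0.256 = 12.3 rad/s.
ω_n = ω_d/√(1−ζ²) = 12.3/√0.791 = 13.8 rad/s.

ω_n ≈ 13.8 rad/s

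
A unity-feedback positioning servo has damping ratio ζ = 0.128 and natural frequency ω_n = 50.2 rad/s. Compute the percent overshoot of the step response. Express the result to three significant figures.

%OS ≈ 66.7%

For an underdamped second-order system, %OS = 100·exp(−πζ/√(1−ζ²)).
πζ/√(1−ζ²) = π·0.128/√(1−0.0164) = 0.4055, so %OS = 100·e^(−0.4055) = 66.7%.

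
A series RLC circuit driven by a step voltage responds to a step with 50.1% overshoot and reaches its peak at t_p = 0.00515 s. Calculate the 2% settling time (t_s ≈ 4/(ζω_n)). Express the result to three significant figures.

ζ from %OS: ζ = |ln 0.501|/√(π²+ln²0.501) = 0.215.
From t_p = π/ω_d, ω_d = π/0.00515 = 610 rad/s, so ω_n = ω_d/√(1−ζ²) = 625 rad/s.
t_s ≈ 4/(ζω_n) = 4/(0.215·625) = 0.0298 s.

t_s ≈ 0.0298 s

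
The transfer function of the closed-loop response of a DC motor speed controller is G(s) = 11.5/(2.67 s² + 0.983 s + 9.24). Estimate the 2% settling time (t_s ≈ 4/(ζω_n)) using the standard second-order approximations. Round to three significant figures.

t_s ≈ 21.7 s

Dividing through by 2.67: denominator becomes s² + 0.3682 s + 3.461.
So ω_n = √3.461 = 1.86 rad/s and ζ = 0.3682/(2·1.86) = 0.0990.
t_s ≈ 4/(ζω_n) = 21.7 s.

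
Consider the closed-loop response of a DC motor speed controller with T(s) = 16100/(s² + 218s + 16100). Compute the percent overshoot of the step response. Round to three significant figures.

%OS ≈ 0.513%

ω_n = √16100 = 127 rad/s; ζ = 218/(2·127) = 0.859.
%OS = 100 e^{−πζ/√(1−ζ²)} with ζ = 0.859 gives 0.513%.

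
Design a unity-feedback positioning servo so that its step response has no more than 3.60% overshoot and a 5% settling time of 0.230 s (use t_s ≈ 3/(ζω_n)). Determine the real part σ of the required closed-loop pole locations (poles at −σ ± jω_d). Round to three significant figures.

The settling-time spec alone fixes σ = ζω_n = 3/t_s = 3/0.230 = 13.0.
(Overshoot then fixes ζ = 0.727 and hence ω_d = σ·√(1−ζ²)/ζ = 12.3 rad/s.)

σ ≈ 13.0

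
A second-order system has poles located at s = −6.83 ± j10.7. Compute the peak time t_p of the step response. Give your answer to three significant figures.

t_p ≈ 0.294 s

t_p = π/ω_d with ω_d = 10.7 (the imaginary part), so t_p = 0.294 s.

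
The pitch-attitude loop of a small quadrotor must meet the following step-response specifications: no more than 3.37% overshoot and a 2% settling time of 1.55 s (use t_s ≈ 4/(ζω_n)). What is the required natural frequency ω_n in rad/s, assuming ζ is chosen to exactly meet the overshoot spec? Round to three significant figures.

ω_n ≈ 3.52 rad/s

From %OS = 100·exp(−πζ/√(1−ζ²)), invert to get ζ = −ln(OS)/√(π² + ln²(OS)) with OS = 0.0337.
−ln 0.0337 = 3.390, so ζ = 3.390/√(π² + 11.49) = 0.733.
From t_s ≈ 4/(ζω_n): ω_n = 4/(ζ·t_s) = 4/(0.733·1.55) = 3.52 rad/s.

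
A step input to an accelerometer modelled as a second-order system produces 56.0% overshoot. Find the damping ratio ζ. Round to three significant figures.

ζ ≈ 0.181

From %OS = 100·exp(−πζ/√(1−ζ²)), invert to get ζ = −ln(OS)/√(π² + ln²(OS)) with OS = 0.560.
−ln 0.560 = 0.5798, so ζ = 0.5798/√(π² + 0.3362) = 0.181.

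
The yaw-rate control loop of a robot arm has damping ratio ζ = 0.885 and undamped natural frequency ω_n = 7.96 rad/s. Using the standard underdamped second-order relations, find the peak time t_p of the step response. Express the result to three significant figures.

The damped frequency is ω_d = ω_n√(1−ζ²) = 7.96·√(1−0.783) = 3.71 rad/s.
Peak time t_p = π/ω_d = π/3.71 = 0.848 s.

t_p ≈ 0.848 s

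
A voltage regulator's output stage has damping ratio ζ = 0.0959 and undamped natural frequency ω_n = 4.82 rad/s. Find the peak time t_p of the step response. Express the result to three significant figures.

t_p ≈ 0.655 s

The damped frequency is ω_d = ω_n√(1−ζ²) = 4.82·√(1−0.00920) = 4.80 rad/s.
Peak time t_p = π/ω_d = π/4.80 = 0.655 s.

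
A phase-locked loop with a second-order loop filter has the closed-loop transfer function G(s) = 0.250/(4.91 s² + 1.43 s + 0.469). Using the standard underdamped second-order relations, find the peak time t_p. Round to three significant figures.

t_p ≈ 11.5 s

Dividing through by 4.91: denominator becomes s² + 0.2912 s + 0.09552.
So ω_n = √0.09552 = 0.309 rad/s and ζ = 0.2912/(2·0.309) = 0.471.
ω_d = 0.309·√(1 − 0.471²) = 0.273 rad/s. t_p = π/ω_d = 11.5 s.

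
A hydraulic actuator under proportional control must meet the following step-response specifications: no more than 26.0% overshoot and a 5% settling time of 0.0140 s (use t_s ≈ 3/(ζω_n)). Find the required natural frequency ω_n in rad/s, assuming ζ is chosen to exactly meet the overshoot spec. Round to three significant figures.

ω_n ≈ 544 rad/s

Inverting the overshoot relation: ζ = |ln 0.260|/√(π² + ln²0.260) = 0.394.
Then ω_n = 3/(ζ t_s) = 3/(0.394 × 0.0140) = 544 rad/s.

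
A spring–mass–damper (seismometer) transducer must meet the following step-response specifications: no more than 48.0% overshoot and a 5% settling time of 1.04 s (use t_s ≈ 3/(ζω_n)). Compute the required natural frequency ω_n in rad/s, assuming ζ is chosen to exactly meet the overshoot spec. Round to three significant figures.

ζ = −ln(OS)/√(π² + (ln OS)²). With OS = 0.480, ln OS = −0.7340 and ζ = 0.7340/3.226 = 0.228.
Then ω_n = 3/(ζ t_s) = 3/(0.228 × 1.04) = 12.7 rad/s.

ω_n ≈ 12.7 rad/s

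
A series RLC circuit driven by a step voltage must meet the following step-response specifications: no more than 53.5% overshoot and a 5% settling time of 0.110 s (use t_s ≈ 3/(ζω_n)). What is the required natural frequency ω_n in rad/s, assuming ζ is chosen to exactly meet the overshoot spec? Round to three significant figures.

ω_n ≈ 140 rad/s

ζ = −ln(OS)/√(π² + (ln OS)²). With OS = 0.535, ln OS = −0.6255 and ζ = 0.6255/3.203 = 0.195.
From t_s ≈ 3/(ζω_n): ω_n = 3/(ζ·t_s) = 3/(0.195·0.110) = 140 rad/s.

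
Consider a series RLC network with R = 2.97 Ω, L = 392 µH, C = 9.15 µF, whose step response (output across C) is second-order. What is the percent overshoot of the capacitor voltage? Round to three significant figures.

%OS ≈ 48.1%

For a series RLC circuit (capacitor voltage as output), ω_n = 1/√(LC) = 1/√(392 µH · 9.15 µF) = 16700 rad/s.
ζ = (R/2)·√(C/L) = (2.97/2)·√(9.15 µF/392 µH) = 0.227.
%OS = 100 e^{−πζ/√(1−ζ²)} with ζ = 0.227 gives 48.1%.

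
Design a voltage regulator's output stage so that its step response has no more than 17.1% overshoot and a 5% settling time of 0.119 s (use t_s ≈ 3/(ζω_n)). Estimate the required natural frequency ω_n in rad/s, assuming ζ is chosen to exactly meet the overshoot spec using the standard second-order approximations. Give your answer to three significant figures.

From %OS = 100·exp(−πζ/√(1−ζ²)), invert to get ζ = −ln(OS)/√(π² + ln²(OS)) with OS = 0.171.
−ln 0.171 = 1.766, so ζ = 1.766/√(π² + 3.119) = 0.490.
Then ω_n = 3/(ζ t_s) = 3/(0.490 × 0.119) = 51.4 rad/s.

ω_n ≈ 51.4 rad/s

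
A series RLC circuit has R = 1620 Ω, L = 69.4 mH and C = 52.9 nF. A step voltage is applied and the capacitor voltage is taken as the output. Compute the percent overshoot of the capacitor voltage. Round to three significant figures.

For a series RLC circuit (capacitor voltage as output), ω_n = 1/√(LC) = 1/√(69.4 mH · 52.9 nF) = 16500 rad/s.
ζ = (R/2)·√(C/L) = (1620/2)·√(52.9 nF/69.4 mH) = 0.707.
%OS = 100·exp(−πζ/√(1−ζ²)) = 4.32%.

%OS ≈ 4.32%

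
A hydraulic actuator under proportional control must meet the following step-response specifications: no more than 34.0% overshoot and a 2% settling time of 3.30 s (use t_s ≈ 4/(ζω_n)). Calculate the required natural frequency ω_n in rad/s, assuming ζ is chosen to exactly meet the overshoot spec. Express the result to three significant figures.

ω_n ≈ 3.73 rad/s

ζ = −ln(OS)/√(π² + (ln OS)²). With OS = 0.340, ln OS = −1.079 and ζ = 1.079/3.322 = 0.325.
Then ω_n = 4/(ζ t_s) = 4/(0.325 × 3.30) = 3.73 rad/s.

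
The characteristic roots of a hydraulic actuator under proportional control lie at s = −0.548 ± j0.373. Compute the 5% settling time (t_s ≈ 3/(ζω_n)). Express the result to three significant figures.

t_s ≈ 5.47 s

For poles at −σ ± jω_d, ζω_n = σ = 0.548, so t_s ≈ 3/σ = 5.47 s.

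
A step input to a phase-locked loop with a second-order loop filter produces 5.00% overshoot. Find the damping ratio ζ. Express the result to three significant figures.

ζ ≈ 0.690

ζ = −ln(OS)/√(π² + (ln OS)²). With OS = 0.0500, ln OS = −2.996 and ζ = 2.996/4.341 = 0.690.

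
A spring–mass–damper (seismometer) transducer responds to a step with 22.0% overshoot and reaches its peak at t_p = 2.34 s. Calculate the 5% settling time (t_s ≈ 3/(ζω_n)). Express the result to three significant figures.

From the overshoot, ζ = −ln(OS)/√(π²+ln²(OS)) = 0.434.
t_p = π/ω_d ⇒ ω_d = 1.34 rad/s; then ω_n = ω_d/√(1−ζ²) = 1.49 rad/s.
t_s ≈ 3/(ζω_n) = 3/(0.434·1.49) = 4.64 s.

t_s ≈ 4.64 s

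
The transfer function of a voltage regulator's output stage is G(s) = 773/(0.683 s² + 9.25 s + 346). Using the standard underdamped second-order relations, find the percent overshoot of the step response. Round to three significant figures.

%OS ≈ 37.1%

Dividing through by 0.683: denominator becomes s² + 13.54 s + 506.6.
So ω_n = √506.6 = 22.5 rad/s and ζ = 13.54/(2·22.5) = 0.301.
%OS = 100 e^{−πζ/√(1−ζ²)} with ζ = 0.301 gives 37.1%.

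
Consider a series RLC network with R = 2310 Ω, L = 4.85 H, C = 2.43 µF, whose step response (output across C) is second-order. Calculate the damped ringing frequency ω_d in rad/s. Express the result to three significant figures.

For a series RLC circuit (capacitor voltage as output), ω_n = 1/√(LC) = 1/√(4.85 H · 2.43 µF) = 291 rad/s.
ζ = (R/2)·√(C/L) = (2310/2)·√(2.43 µF/4.85 H) = 0.818.
The damped frequency ω_d = ω_n√(1−ζ²) = 168 rad/s.

ω_d ≈ 168 rad/s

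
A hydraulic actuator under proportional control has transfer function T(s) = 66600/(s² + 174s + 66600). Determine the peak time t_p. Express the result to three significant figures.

t_p ≈ 0.0129 s

Matching coefficients with s² + 2ζω_n s + ω_n² gives ω_n² = 66600 ⇒ ω_n = 258 rad/s, and ζ = 174/(2ω_n) = 0.337.
ω_d = ω_n√(1−ζ²) = 243 rad/s. Then t_p = π/ω_d = 0.0129 s.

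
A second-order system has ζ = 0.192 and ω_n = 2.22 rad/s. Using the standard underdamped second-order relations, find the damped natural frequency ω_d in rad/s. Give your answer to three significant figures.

ω_d ≈ 2.18 rad/s

ω_d = ω_n√(1−ζ²) = 2.22·√0.963 = 2.18 rad/s.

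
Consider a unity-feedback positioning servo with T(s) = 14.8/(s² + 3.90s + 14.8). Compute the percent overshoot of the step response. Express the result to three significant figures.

ω_n = √14.8 = 3.85 rad/s; ζ = 3.90/(2·3.85) = 0.507.
%OS = 100·exp(−πζ/√(1−ζ²)) = 15.8%.

%OS ≈ 15.8%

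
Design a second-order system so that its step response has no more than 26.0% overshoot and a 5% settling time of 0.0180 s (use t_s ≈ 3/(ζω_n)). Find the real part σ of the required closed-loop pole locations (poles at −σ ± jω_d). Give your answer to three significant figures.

The settling-time spec alone fixes σ = ζω_n = 3/t_s = 3/0.0180 = 167.
(Overshoot then fixes ζ = 0.394 and hence ω_d = σ·√(1−ζ²)/ζ = 389 rad/s.)

σ ≈ 167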